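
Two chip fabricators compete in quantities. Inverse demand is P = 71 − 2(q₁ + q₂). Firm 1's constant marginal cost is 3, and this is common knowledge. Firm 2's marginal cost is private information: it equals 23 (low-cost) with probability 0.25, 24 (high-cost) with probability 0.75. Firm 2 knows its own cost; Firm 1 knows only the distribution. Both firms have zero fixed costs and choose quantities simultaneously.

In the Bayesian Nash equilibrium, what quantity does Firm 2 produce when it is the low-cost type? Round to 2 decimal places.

Type-c best response for Firm 2: q₂(c) = (71 − c)/4 − q₁/2.
Firm 1 maximizes expected profit; its first-order condition is 71 − 4q₁ − 2E[q₂] − 3 = 0.
Substituting E[q₂] and solving: E[c₂] = 23.75, so q₁ = (71 − 2·3 + 23.75)/6 = 14.7917.
q₂(low-cost) = (71 − 23 − 2·14.7917)/4 = 4.60417.

4.60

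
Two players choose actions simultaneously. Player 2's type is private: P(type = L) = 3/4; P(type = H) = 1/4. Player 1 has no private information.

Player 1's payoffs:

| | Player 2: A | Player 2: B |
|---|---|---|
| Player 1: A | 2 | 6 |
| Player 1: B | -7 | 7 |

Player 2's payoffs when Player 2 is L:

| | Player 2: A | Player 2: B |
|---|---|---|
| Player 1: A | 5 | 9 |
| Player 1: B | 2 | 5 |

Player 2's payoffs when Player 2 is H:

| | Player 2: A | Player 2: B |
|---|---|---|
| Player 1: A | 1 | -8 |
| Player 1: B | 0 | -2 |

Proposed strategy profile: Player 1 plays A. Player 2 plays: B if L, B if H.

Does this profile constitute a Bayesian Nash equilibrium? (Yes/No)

Player 1 plays A: E[A] = 3/4·(6) + 1/4·(6) = 6; E[B] = 7. Not best-responding. ✗
Player 2 (type L), facing A: A gives 5, B gives 9. Proposed B is best. ✓
Player 2 (type H), facing A: A gives 1, B gives -8. Proposed B is not best — profitable deviation exists. ✗

No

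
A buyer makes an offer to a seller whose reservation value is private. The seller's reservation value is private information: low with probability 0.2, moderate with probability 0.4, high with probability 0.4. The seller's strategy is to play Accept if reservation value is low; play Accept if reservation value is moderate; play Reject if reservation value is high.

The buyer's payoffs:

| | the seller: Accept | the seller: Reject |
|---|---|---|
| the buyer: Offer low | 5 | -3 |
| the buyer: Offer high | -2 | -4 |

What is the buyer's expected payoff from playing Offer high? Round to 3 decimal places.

-2.800

E[Offer high] = 0.2·(-2) + 0.4·(-2) + 0.4·(-4) = (-0.4) + (-0.8) + (-1.6) = -2.8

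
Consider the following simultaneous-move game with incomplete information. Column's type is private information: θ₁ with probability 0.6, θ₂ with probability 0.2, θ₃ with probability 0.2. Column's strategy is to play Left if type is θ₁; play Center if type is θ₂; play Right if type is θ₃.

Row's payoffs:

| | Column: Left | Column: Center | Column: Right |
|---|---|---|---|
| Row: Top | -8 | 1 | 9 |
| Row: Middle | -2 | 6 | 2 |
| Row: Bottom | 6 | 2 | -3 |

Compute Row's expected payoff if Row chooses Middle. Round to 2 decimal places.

0.40

E[Middle] = 0.6·(-2) + 0.2·6 + 0.2·2 = (-1.2) + 1.2 + 0.4 = 0.4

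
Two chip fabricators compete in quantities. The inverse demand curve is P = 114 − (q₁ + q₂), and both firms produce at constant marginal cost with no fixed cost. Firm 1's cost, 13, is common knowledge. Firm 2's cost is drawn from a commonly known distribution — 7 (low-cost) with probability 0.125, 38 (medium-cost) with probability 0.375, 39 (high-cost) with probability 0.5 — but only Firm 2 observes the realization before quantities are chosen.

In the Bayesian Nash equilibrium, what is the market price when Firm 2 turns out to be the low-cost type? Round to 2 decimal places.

Type-c best response for Firm 2: q₂(c) = (114 − c)/2 − q₁/2.
Firm 1 maximizes expected profit; its first-order condition is 114 − 2q₁ − E[q₂] − 13 = 0.
Substituting E[q₂] and solving: E[c₂] = 34.625, so q₁ = (114 − 2·13 + 34.625)/3 = 40.875.
q₂(low-cost) = 33.0625, so P = 114 − (40.875 + 33.0625) = 40.0625.

40.06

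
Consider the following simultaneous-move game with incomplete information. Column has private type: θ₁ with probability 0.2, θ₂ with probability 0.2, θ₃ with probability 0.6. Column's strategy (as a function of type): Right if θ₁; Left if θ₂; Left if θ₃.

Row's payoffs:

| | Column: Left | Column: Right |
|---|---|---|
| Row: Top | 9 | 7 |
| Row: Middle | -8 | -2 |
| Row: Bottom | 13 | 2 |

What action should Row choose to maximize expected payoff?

E[Top] = 0.2·(7) + 0.2·(9) + 0.6·(9) = 8.6
E[Middle] = 0.2·(-2) + 0.2·(-8) + 0.6·(-8) = -6.8
E[Bottom] = 0.2·(2) + 0.2·(13) + 0.6·(13) = 10.8
Best response: Bottom (10.8 is the largest).

Bottom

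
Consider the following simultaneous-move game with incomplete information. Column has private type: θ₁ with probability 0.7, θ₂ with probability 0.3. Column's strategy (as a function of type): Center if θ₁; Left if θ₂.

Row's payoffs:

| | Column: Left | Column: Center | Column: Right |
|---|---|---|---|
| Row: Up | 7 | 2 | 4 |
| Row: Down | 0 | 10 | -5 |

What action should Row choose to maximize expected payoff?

Compute Row's expected payoff for each action, taking the expectation over Column's type.
E[Up] = 0.7·(2) + 0.3·(7) = 3.5
E[Down] = 0.7·(10) + 0.3·(0) = 7
Best response: Down (7 is the largest).

Down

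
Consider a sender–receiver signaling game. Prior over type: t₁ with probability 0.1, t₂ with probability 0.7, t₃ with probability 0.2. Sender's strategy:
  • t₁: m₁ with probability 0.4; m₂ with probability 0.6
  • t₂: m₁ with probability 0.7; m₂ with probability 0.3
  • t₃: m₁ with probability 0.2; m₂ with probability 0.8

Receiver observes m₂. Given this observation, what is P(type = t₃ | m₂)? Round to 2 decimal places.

P(m₂) = 0.1·0.6 + 0.7·0.3 + 0.2·0.8 = 0.43
P(t₃ | m₂) = (0.2·0.8) / 0.43 = 0.16 / 0.43 = 0.372093

0.37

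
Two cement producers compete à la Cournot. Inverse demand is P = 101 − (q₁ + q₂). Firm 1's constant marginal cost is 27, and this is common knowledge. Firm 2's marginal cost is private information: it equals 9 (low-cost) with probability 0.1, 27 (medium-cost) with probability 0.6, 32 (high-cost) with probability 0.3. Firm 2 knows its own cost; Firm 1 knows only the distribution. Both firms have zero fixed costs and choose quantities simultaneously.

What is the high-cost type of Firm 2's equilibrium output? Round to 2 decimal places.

22.22

Type-c best response for Firm 2: q₂(c) = (101 − c)/2 − q₁/2.
Firm 1 maximizes expected profit; its first-order condition is 101 − 2q₁ − E[q₂] − 27 = 0.
Substituting E[q₂] and solving: E[c₂] = 26.7, so q₁ = (101 − 2·27 + 26.7)/3 = 24.5667.
q₂(high-cost) = (101 − 32 − 24.5667)/2 = 22.2167.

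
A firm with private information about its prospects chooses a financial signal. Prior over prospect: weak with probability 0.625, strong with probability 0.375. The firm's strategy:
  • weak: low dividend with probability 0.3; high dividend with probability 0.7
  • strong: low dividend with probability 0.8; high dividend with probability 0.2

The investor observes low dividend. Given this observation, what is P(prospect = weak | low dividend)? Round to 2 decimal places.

P(low dividend) = 0.625·0.3 + 0.375·0.8 = 0.4875
P(weak | low dividend) = (0.625·0.3) / 0.4875 = 0.1875 / 0.4875 = 0.384615

0.38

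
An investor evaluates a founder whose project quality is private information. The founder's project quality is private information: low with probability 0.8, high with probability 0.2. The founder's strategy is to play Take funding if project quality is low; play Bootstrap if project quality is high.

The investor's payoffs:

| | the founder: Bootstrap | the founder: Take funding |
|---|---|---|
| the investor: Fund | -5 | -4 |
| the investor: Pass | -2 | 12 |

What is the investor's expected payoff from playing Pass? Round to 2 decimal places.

9.20

Take the expectation over the founder's project quality, weighting each type's action by its prior probability.
E[Pass] = 0.8·12 + 0.2·(-2) = 9.6 + (-0.4) = 9.2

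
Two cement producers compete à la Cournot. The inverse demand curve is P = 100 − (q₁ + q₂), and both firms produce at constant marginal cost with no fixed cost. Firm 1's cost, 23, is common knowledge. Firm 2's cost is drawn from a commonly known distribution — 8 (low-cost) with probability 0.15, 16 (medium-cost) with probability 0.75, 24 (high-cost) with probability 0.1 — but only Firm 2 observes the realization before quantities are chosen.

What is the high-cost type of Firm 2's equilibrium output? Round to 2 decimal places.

26.40

Type-c best response for Firm 2: q₂(c) = (100 − c)/2 − q₁/2.
Firm 1 maximizes expected profit; its first-order condition is 100 − 2q₁ − E[q₂] − 23 = 0.
Substituting E[q₂] and solving: E[c₂] = 15.6, so q₁ = (100 − 2·23 + 15.6)/3 = 23.2.
q₂(high-cost) = (100 − 24 − 23.2)/2 = 26.4.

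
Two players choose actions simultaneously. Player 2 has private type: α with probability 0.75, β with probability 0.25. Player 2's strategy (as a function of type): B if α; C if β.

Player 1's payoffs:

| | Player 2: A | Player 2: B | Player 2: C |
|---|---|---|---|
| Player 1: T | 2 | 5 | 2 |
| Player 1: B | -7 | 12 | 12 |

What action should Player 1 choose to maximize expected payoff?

B

E[T] = 0.75·(5) + 0.25·(2) = 4.25
E[B] = 0.75·(12) + 0.25·(12) = 12
Best response: B (12 is the largest).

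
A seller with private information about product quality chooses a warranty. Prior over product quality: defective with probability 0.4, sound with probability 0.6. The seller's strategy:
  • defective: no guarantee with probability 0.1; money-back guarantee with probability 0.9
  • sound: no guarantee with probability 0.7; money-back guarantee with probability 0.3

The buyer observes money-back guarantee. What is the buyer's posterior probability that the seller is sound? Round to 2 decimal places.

0.33

P(money-back guarantee) = 0.4·0.9 + 0.6·0.3 = 0.54
P(sound | money-back guarantee) = (0.6·0.3) / 0.54 = 0.18 / 0.54 = 0.333333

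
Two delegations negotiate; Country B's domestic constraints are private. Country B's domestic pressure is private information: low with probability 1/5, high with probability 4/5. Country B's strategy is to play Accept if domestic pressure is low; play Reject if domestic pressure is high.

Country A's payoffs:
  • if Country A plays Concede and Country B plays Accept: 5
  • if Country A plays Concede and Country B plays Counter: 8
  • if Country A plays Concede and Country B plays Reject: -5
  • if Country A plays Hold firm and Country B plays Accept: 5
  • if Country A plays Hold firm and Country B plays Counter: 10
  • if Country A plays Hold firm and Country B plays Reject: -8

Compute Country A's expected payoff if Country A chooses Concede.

Take the expectation over Country B's domestic pressure, weighting each type's action by its prior probability.
E[Concede] = 1/5·5 + 4/5·(-5) = 1 + (-4) = -3

-3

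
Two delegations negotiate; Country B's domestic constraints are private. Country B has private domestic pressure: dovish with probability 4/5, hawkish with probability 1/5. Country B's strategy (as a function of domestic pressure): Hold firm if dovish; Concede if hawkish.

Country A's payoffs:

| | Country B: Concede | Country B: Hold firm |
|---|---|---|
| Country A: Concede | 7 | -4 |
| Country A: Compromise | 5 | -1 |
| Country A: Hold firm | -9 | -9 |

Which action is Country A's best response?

E[Concede] = 4/5·(-4) + 1/5·(7) = -9/5
E[Compromise] = 4/5·(-1) + 1/5·(5) = 1/5
E[Hold firm] = 4/5·(-9) + 1/5·(-9) = -9
Best response: Compromise (1/5 is the largest).

Compromise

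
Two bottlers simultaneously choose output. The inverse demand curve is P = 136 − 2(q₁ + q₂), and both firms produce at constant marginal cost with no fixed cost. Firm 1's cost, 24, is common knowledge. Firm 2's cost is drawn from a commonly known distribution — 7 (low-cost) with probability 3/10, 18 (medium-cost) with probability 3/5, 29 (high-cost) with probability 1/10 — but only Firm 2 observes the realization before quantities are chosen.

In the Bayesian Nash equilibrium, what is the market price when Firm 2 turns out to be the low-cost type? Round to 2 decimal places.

54.20

Type-c best response for Firm 2: q₂(c) = (136 − c)/4 − q₁/2.
Firm 1 maximizes expected profit; its first-order condition is 136 − 4q₁ − 2E[q₂] − 24 = 0.
Substituting E[q₂] and solving: E[c₂] = 15.8, so q₁ = (136 − 2·24 + 15.8)/6 = 17.3.
q₂(low-cost) = 23.6, so P = 136 − 2·(17.3 + 23.6) = 54.2.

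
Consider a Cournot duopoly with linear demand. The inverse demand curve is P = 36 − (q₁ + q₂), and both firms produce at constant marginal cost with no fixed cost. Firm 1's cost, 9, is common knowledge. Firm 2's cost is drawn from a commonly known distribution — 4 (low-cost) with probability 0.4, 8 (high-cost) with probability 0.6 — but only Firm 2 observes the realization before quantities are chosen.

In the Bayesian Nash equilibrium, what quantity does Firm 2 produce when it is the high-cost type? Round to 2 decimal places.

9.93

Firm 2 with cost c maximizes (36 − (q₁+q₂) − c)·q₂, giving q₂(c) = (36 − c − q₁)/2.
E[c₂] = 0.4·4 + 0.6·8 = 6.4
Firm 1's FOC against E[q₂] yields q₁ = (36 − 2·9 + E[c₂])/3 = (36 − 18 + 6.4)/3 = 8.13333.
q₂(high-cost) = (36 − 8 − 8.13333)/2 = 9.93333.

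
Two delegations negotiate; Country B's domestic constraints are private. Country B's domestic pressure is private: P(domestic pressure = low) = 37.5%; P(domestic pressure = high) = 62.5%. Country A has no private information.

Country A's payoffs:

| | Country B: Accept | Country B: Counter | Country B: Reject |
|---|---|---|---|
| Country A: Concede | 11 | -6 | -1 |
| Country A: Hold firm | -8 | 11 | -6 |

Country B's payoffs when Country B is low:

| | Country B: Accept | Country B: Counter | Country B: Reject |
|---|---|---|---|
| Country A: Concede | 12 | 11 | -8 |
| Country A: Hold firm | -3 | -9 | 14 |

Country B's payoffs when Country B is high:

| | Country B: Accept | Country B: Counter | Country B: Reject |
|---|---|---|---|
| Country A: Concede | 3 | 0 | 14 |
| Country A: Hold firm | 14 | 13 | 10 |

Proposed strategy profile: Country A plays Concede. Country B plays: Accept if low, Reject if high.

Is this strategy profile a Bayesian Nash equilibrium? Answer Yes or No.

Country A plays Concede: E[Concede] = 0.375·(11) + 0.625·(-1) = 3.5; E[Hold firm] = -6.75. Best-responding. ✓
Country B (domestic pressure low), facing Concede: Accept gives 12, Counter gives 11, Reject gives -8. Proposed Accept is best. ✓
Country B (domestic pressure high), facing Concede: Accept gives 3, Counter gives 0, Reject gives 14. Proposed Reject is best. ✓

Yes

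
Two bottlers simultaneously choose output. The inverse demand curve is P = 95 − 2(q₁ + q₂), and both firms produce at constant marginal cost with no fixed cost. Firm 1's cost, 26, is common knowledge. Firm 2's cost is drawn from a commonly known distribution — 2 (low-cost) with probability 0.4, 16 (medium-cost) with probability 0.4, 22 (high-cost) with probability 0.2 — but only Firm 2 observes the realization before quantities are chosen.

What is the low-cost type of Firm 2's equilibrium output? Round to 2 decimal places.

Firm 2 with cost c maximizes (95 − 2(q₁+q₂) − c)·q₂, giving q₂(c) = (95 − c − 2q₁)/4.
E[c₂] = 0.4·2 + 0.4·16 + 0.2·22 = 11.6
Firm 1's FOC against E[q₂] yields q₁ = (95 − 2·26 + E[c₂])/6 = (95 − 52 + 11.6)/6 = 9.1.
q₂(low-cost) = (95 − 2 − 2·9.1)/4 = 18.7.

18.70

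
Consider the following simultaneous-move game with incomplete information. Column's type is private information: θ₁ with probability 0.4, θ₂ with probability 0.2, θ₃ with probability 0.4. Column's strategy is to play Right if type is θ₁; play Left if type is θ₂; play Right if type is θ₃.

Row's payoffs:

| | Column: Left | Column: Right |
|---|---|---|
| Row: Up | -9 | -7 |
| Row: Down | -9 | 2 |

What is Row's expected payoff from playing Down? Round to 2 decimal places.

-0.20

E[Down] = 0.4·2 + 0.2·(-9) + 0.4·2 = 0.8 + (-1.8) + 0.8 = -0.2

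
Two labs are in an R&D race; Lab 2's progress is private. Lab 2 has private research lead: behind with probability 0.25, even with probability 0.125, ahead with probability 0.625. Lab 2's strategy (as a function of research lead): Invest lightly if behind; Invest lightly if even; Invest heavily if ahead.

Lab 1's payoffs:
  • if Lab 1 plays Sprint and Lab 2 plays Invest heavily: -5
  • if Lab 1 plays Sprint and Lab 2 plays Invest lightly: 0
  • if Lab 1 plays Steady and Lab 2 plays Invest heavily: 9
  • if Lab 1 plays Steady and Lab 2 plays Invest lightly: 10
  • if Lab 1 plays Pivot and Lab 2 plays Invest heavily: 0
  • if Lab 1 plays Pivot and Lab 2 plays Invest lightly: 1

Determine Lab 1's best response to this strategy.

Steady

Compute Lab 1's expected payoff for each action, taking the expectation over Lab 2's type.
E[Sprint] = 0.25·(0) + 0.125·(0) + 0.625·(-5) = -3.125
E[Steady] = 0.25·(10) + 0.125·(10) + 0.625·(9) = 9.375
E[Pivot] = 0.25·(1) + 0.125·(1) + 0.625·(0) = 0.375
Best response: Steady (9.375 is the largest).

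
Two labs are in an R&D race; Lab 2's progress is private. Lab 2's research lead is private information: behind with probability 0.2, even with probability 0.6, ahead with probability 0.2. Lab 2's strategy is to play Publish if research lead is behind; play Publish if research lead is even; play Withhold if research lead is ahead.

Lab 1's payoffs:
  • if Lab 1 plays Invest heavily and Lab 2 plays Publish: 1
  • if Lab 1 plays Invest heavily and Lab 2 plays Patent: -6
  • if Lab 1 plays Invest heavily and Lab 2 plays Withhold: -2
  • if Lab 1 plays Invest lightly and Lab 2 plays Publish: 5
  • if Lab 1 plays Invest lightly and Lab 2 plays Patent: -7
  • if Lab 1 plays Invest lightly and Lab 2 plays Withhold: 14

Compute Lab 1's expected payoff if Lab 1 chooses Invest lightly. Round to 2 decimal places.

6.80

E[Invest lightly] = 0.2·5 + 0.6·5 + 0.2·14 = 1 + 3 + 2.8 = 6.8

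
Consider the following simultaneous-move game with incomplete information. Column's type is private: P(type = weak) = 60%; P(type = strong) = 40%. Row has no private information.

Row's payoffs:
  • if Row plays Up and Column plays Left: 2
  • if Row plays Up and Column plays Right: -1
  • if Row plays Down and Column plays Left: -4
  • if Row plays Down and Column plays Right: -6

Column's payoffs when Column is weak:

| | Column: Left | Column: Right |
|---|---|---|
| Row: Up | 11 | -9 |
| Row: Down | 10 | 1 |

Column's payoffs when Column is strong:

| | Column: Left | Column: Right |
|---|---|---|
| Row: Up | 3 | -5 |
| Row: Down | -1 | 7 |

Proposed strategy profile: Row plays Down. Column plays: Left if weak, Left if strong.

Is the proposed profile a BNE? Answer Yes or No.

Row plays Down: E[Down] = 0.6·(-4) + 0.4·(-4) = -4; E[Up] = 2. Not best-responding. ✗
Column (type weak), facing Down: Left gives 10, Right gives 1. Proposed Left is best. ✓
Column (type strong), facing Down: Left gives -1, Right gives 7. Proposed Left is not best — profitable deviation exists. ✗

No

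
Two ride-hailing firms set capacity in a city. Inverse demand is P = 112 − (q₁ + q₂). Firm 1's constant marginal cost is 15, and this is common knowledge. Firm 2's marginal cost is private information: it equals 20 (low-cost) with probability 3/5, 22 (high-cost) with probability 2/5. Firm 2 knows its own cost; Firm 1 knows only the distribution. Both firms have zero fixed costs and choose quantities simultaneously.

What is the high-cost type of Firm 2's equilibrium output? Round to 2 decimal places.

27.87

Firm 2 with cost c maximizes (112 − (q₁+q₂) − c)·q₂, giving q₂(c) = (112 − c − q₁)/2.
E[c₂] = 3/5·20 + 2/5·22 = 20.8
Firm 1's FOC against E[q₂] yields q₁ = (112 − 2·15 + E[c₂])/3 = (112 − 30 + 20.8)/3 = 34.2667.
q₂(high-cost) = (112 − 22 − 34.2667)/2 = 27.8667.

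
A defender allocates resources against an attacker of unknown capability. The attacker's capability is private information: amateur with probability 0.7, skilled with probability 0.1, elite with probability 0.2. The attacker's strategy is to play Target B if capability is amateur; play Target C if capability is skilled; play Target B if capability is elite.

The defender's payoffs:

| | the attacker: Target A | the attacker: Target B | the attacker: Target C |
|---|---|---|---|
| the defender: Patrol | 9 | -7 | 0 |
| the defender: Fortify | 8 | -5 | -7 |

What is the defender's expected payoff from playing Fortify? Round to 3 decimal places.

E[Fortify] = 0.7·(-5) + 0.1·(-7) + 0.2·(-5) = (-3.5) + (-0.7) + (-1) = -5.2

-5.200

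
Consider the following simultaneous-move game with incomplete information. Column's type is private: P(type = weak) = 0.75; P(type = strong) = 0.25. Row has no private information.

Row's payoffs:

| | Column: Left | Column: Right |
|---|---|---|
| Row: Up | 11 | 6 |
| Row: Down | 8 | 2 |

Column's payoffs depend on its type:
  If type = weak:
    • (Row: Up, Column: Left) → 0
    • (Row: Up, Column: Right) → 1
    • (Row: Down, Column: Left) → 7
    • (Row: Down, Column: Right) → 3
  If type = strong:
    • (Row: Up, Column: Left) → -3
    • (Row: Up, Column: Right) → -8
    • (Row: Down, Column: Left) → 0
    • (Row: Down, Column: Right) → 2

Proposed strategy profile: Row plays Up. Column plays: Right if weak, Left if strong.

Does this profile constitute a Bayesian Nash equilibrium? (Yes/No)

Row plays Up: E[Up] = 0.75·(6) + 0.25·(11) = 7.25; E[Down] = 3.5. Best-responding. ✓
Column (type weak), facing Up: Left gives 0, Right gives 1. Proposed Right is best. ✓
Column (type strong), facing Up: Left gives -3, Right gives -8. Proposed Left is best. ✓

Yes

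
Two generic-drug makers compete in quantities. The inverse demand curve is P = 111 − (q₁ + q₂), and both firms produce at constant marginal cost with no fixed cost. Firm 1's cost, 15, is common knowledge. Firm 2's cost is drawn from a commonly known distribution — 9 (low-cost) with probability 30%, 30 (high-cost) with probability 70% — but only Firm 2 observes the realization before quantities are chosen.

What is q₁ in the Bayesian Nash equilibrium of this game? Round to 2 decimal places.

34.90

Firm 2 with cost c maximizes (111 − (q₁+q₂) − c)·q₂, giving q₂(c) = (111 − c − q₁)/2.
E[c₂] = 0.3·9 + 0.7·30 = 23.7
Firm 1's FOC against E[q₂] yields q₁ = (111 − 2·15 + E[c₂])/3 = (111 − 30 + 23.7)/3 = 34.9.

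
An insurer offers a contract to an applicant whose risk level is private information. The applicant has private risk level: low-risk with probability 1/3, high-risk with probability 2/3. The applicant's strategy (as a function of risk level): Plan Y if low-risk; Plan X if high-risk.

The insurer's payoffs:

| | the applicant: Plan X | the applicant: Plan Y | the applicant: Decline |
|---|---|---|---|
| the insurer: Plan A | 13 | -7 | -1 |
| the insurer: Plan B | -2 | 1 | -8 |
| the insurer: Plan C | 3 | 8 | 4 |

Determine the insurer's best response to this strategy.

E[Plan A] = 1/3·(-7) + 2/3·(13) = 19/3
E[Plan B] = 1/3·(1) + 2/3·(-2) = -1
E[Plan C] = 1/3·(8) + 2/3·(3) = 14/3
Best response: Plan A (19/3 is the largest).

Plan A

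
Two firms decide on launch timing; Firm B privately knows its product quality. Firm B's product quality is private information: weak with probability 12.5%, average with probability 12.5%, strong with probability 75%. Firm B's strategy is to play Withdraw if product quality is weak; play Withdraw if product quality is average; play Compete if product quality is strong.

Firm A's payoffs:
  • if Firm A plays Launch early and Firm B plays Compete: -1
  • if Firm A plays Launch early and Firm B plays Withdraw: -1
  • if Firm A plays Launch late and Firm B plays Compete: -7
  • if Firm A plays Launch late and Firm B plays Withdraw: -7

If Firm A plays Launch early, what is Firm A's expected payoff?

Take the expectation over Firm B's product quality, weighting each type's action by its prior probability.
E[Launch early] = 0.125·(-1) + 0.125·(-1) + 0.75·(-1) = (-0.125) + (-0.125) + (-0.75) = -1

-1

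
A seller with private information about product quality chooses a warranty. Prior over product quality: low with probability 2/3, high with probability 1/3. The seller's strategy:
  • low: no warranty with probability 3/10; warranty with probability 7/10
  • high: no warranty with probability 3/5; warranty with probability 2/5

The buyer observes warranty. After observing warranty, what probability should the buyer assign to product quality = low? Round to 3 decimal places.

0.778

P(warranty) = (2/3)·(7/10) + (1/3)·(2/5) = 3/5
P(low | warranty) = ((2/3)·(7/10)) / (3/5) = (7/15) / (3/5) = 7/9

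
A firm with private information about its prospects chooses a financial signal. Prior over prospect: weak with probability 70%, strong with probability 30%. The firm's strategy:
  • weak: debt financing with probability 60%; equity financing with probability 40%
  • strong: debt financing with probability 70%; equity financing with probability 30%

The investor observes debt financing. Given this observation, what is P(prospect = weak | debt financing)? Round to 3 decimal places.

0.667

Apply Bayes' rule using the sender's strategy as the likelihood.
P(debt financing) = 0.7·0.6 + 0.3·0.7 = 0.63
P(weak | debt financing) = (0.7·0.6) / 0.63 = 0.42 / 0.63 = 0.666667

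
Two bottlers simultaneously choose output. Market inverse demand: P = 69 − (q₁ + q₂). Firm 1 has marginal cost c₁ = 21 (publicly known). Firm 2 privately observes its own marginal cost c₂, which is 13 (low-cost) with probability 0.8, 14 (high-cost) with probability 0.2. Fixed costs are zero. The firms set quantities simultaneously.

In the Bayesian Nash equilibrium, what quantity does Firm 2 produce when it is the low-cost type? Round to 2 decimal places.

21.30

Each type of Firm 2 best-responds to q₁; Firm 1 best-responds to the expected q₂ over Firm 2's types.
Firm 2 with cost c maximizes (69 − (q₁+q₂) − c)·q₂, giving q₂(c) = (69 − c − q₁)/2.
E[c₂] = 0.8·13 + 0.2·14 = 13.2
Firm 1's FOC against E[q₂] yields q₁ = (69 − 2·21 + E[c₂])/3 = (69 − 42 + 13.2)/3 = 13.4.
q₂(low-cost) = (69 − 13 − 13.4)/2 = 21.3.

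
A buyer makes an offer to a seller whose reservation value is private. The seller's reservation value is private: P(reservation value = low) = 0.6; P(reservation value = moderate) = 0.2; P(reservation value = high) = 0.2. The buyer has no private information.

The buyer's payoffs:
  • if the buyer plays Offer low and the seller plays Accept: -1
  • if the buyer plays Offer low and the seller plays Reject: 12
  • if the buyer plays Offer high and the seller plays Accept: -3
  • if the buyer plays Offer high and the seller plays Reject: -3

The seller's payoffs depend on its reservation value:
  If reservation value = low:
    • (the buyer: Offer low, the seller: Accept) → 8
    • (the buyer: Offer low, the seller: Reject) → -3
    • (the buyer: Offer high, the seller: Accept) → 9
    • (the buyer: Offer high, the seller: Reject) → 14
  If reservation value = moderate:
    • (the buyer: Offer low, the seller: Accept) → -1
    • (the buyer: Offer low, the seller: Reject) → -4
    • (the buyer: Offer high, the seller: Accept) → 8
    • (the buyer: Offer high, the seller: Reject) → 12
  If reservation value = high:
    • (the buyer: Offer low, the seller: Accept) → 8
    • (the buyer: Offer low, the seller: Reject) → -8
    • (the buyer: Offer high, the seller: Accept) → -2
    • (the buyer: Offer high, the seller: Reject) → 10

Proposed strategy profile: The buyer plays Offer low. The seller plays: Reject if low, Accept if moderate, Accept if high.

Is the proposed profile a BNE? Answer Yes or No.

No

The buyer plays Offer low: E[Offer low] = 0.6·(12) + 0.2·(-1) + 0.2·(-1) = 6.8; E[Offer high] = -3. Best-responding. ✓
The seller (reservation value low), facing Offer low: Accept gives 8, Reject gives -3. Proposed Reject is not best — profitable deviation exists. ✗
The seller (reservation value moderate), facing Offer low: Accept gives -1, Reject gives -4. Proposed Accept is best. ✓
The seller (reservation value high), facing Offer low: Accept gives 8, Reject gives -8. Proposed Accept is best. ✓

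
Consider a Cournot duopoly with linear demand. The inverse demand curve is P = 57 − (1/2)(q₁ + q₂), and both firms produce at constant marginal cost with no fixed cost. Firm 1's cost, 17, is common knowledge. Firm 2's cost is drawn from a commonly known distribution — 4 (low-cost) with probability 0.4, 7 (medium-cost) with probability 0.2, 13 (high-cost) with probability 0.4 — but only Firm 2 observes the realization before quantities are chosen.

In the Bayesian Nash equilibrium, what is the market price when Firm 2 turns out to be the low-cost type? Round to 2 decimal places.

25.30

Type-c best response for Firm 2: q₂(c) = (57 − c) − q₁/2.
Firm 1 maximizes expected profit; its first-order condition is 57 − q₁ − (1/2)E[q₂] − 17 = 0.
Substituting E[q₂] and solving: E[c₂] = 8.2, so q₁ = (57 − 2·17 + 8.2)/(3/2) = 20.8.
q₂(low-cost) = 42.6, so P = 57 − (1/2)·(20.8 + 42.6) = 25.3.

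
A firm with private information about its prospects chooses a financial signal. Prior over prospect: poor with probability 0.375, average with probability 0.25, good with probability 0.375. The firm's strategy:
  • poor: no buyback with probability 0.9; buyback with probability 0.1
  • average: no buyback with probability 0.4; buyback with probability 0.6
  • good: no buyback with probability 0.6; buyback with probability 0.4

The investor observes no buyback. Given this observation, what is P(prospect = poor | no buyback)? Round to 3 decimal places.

P(no buyback) = 0.375·0.9 + 0.25·0.4 + 0.375·0.6 = 0.6625
P(poor | no buyback) = (0.375·0.9) / 0.6625 = 0.3375 / 0.6625 = 0.509434

0.509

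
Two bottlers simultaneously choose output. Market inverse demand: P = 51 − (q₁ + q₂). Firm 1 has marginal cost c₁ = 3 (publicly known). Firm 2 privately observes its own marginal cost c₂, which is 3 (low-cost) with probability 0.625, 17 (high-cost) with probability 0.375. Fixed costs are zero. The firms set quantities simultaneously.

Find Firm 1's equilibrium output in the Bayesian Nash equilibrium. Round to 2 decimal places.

Type-c best response for Firm 2: q₂(c) = (51 − c)/2 − q₁/2.
Firm 1 maximizes expected profit; its first-order condition is 51 − 2q₁ − E[q₂] − 3 = 0.
Substituting E[q₂] and solving: E[c₂] = 8.25, so q₁ = (51 − 2·3 + 8.25)/3 = 17.75.

17.75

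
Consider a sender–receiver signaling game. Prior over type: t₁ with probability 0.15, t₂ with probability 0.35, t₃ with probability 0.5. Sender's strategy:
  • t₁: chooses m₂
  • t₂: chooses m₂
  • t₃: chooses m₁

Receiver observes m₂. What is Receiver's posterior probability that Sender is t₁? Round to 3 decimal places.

Apply Bayes' rule using the sender's strategy as the likelihood.
P(m₂) = 0.15·1 + 0.35·1 + 0.5·0 = 0.5
P(t₁ | m₂) = (0.15·1) / 0.5 = 0.15 / 0.5 = 0.3

0.300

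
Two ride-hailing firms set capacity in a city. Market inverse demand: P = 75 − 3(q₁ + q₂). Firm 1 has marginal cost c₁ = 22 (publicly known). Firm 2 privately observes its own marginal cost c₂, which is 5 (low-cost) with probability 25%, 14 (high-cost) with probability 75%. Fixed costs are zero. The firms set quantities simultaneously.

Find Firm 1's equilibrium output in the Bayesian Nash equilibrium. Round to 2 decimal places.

Firm 2 with cost c maximizes (75 − 3(q₁+q₂) − c)·q₂, giving q₂(c) = (75 − c − 3q₁)/6.
E[c₂] = 0.25·5 + 0.75·14 = 11.75
Firm 1's FOC against E[q₂] yields q₁ = (75 − 2·22 + E[c₂])/9 = (75 − 44 + 11.75)/9 = 4.75.

4.75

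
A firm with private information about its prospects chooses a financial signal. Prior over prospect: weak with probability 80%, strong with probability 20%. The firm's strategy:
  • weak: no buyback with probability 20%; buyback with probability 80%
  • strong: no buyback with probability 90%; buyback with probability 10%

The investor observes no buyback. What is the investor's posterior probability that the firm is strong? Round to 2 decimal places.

P(no buyback) = 0.8·0.2 + 0.2·0.9 = 0.34
P(strong | no buyback) = (0.2·0.9) / 0.34 = 0.18 / 0.34 = 0.529412

0.53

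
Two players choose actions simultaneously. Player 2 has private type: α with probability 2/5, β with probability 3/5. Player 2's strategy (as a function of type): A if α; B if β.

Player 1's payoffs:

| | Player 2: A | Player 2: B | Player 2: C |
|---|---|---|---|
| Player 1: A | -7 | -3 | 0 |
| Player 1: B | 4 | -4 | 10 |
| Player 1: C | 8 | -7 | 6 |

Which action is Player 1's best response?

B

E[A] = 2/5·(-7) + 3/5·(-3) = -23/5
E[B] = 2/5·(4) + 3/5·(-4) = -4/5
E[C] = 2/5·(8) + 3/5·(-7) = -1
Best response: B (-4/5 is the largest).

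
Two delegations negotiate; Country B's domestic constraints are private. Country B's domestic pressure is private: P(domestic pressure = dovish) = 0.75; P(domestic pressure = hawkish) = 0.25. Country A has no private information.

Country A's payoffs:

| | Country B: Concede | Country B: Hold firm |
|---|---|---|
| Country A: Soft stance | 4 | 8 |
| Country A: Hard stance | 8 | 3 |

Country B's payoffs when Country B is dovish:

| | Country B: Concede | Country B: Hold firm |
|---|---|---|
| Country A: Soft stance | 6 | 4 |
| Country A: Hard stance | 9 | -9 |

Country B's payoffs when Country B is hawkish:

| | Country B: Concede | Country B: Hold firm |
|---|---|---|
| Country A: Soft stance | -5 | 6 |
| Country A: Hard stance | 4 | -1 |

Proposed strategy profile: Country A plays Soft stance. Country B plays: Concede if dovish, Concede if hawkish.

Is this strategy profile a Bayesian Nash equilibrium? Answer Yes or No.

A profile is a BNE iff every type of every player is best-responding given beliefs about the other side.
Country A plays Soft stance: E[Soft stance] = 0.75·(4) + 0.25·(4) = 4; E[Hard stance] = 8. Not best-responding. ✗
Country B (domestic pressure dovish), facing Soft stance: Concede gives 6, Hold firm gives 4. Proposed Concede is best. ✓
Country B (domestic pressure hawkish), facing Soft stance: Concede gives -5, Hold firm gives 6. Proposed Concede is not best — profitable deviation exists. ✗

No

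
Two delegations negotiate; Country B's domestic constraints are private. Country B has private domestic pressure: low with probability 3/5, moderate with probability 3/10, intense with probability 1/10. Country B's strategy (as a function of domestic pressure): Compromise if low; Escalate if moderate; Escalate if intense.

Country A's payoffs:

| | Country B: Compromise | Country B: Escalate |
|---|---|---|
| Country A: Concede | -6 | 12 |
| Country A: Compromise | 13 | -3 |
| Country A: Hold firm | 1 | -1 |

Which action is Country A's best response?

Compute Country A's expected payoff for each action, taking the expectation over Country B's type.
E[Concede] = 3/5·(-6) + 3/10·(12) + 1/10·(12) = 6/5
E[Compromise] = 3/5·(13) + 3/10·(-3) + 1/10·(-3) = 33/5
E[Hold firm] = 3/5·(1) + 3/10·(-1) + 1/10·(-1) = 1/5
Best response: Compromise (33/5 is the largest).

Compromise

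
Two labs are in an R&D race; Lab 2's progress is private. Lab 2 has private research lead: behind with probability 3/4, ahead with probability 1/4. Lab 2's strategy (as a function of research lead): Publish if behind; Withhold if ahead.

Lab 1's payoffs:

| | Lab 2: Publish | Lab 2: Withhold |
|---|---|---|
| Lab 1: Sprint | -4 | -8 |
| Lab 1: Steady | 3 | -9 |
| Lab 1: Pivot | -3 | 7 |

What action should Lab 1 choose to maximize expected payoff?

Compute Lab 1's expected payoff for each action, taking the expectation over Lab 2's type.
E[Sprint] = 3/4·(-4) + 1/4·(-8) = -5
E[Steady] = 3/4·(3) + 1/4·(-9) = 0
E[Pivot] = 3/4·(-3) + 1/4·(7) = -1/2
Best response: Steady (0 is the largest).

Steady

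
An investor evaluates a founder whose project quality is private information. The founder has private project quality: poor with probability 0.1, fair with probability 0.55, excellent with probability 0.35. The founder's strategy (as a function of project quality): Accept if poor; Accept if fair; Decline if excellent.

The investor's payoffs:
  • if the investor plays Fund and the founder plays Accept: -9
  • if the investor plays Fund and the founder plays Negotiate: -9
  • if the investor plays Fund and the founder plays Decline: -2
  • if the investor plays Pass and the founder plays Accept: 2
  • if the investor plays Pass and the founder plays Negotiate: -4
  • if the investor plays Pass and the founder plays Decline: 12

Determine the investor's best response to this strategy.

Pass

Compute the investor's expected payoff for each action, taking the expectation over the founder's type.
E[Fund] = 0.1·(-9) + 0.55·(-9) + 0.35·(-2) = -6.55
E[Pass] = 0.1·(2) + 0.55·(2) + 0.35·(12) = 5.5
Best response: Pass (5.5 is the largest).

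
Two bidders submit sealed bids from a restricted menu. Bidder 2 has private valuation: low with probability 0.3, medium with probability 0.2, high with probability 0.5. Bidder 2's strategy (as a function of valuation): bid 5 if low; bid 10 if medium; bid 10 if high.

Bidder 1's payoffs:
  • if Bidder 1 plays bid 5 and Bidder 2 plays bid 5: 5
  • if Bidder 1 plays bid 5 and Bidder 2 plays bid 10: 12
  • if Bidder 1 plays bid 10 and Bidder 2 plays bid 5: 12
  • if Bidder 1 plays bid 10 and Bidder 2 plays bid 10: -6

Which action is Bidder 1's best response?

bid 5

E[bid 5] = 0.3·(5) + 0.2·(12) + 0.5·(12) = 9.9
E[bid 10] = 0.3·(12) + 0.2·(-6) + 0.5·(-6) = -0.6
Best response: bid 5 (9.9 is the largest).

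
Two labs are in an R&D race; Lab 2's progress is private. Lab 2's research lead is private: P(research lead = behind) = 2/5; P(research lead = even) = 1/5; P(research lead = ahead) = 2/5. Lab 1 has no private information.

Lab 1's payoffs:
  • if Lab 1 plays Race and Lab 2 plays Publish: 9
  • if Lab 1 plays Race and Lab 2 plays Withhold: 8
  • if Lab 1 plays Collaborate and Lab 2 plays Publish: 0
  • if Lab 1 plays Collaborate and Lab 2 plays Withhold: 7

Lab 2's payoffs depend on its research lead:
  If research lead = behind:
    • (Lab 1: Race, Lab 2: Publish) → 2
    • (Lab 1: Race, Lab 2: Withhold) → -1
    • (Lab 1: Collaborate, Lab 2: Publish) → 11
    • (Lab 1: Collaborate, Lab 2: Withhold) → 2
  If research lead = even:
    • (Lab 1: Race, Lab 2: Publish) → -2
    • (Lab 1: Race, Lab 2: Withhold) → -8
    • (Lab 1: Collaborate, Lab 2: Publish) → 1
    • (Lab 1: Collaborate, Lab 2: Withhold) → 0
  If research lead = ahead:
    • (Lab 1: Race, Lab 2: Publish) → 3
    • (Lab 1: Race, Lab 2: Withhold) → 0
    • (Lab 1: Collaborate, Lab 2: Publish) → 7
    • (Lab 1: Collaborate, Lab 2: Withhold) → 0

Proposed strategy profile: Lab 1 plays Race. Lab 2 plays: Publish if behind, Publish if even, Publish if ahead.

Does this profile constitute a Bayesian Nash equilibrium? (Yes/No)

Yes

A profile is a BNE iff every type of every player is best-responding given beliefs about the other side.
Lab 1 plays Race: E[Race] = 2/5·(9) + 1/5·(9) + 2/5·(9) = 9; E[Collaborate] = 0. Best-responding. ✓
Lab 2 (research lead behind), facing Race: Publish gives 2, Withhold gives -1. Proposed Publish is best. ✓
Lab 2 (research lead even), facing Race: Publish gives -2, Withhold gives -8. Proposed Publish is best. ✓
Lab 2 (research lead ahead), facing Race: Publish gives 3, Withhold gives 0. Proposed Publish is best. ✓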